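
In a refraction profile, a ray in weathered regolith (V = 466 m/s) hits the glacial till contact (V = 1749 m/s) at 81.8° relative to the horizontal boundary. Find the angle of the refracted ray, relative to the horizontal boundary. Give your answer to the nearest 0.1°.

Convert to the normal: θ₁ = 90° − 81.8° = 8.2°.
sin θ₁/V₁ = sin θ₂/V₂ ⇒ sin θ₂ = 1749·sin 8.2°/466 = 1749·0.1426/466 = 0.5353.
θ₂ = arcsin 0.5353 = 32.37° from the normal.
From the interface: 90° − 32.37° = 57.63°.

57.6°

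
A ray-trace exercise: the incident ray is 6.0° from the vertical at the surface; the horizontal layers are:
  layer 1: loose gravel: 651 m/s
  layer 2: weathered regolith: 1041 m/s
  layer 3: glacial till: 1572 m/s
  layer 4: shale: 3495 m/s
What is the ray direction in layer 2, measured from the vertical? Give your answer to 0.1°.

9.6°

Ray parameter p = sin 6.0° / 651 = 1.6057e-04 s/m.
sin θ_2 = p·V_2 = 1.6057e-04 × 1041 = 0.1671.
θ_2 = arcsin 0.1671 = 9.62°.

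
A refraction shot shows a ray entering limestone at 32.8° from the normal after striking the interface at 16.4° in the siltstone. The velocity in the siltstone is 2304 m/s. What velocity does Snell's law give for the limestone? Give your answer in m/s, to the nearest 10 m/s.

4420 m/s

sin 16.4° = 0.2823; sin 32.8° = 0.5417.
V₂ = V₁·(sin θ₂/sin θ₁) = 2304·(0.5417/0.2823) = 4420.52 m/s.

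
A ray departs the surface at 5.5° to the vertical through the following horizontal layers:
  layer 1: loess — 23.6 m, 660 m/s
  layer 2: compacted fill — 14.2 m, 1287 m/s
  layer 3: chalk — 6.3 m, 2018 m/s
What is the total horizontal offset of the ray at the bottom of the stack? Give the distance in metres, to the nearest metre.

7 m

p = sin θ₁/V₁ = sin 5.5°/660 = 1.4522e-04 s/m is conserved through the stack.
Layer 1: θ = 5.50°; offset = 23.6·tan 5.50° = 2.272 m.
Layer 2: sin θ = p·1287 = 0.1869 → θ = 10.77°; offset = 14.2·tan 10.77° = 2.702 m.
Layer 3: sin θ = p·2018 = 0.2931 → θ = 17.04°; offset = 6.3·tan 17.04° = 1.931 m.
Summing the layer offsets gives 6.905 m.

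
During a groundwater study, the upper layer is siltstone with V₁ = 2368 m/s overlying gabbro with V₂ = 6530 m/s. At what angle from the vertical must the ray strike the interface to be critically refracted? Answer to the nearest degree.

21°

At critical incidence the refracted ray runs along the interface (θ₂ = 90°), so sin θ_c = V₁/V₂.
θ_c = arcsin(2368/6530) = arcsin 0.3626 = 21.26°.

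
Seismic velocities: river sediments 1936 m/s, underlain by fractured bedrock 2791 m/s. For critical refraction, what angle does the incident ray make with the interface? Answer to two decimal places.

At critical incidence the refracted ray runs along the interface (θ₂ = 90°), so sin θ_c = V₁/V₂.
θ_c = arcsin(1936/2791) = arcsin 0.6937 = 43.92°.
Measured from the interface: 90° − 43.92° = 46.08°.

46.08°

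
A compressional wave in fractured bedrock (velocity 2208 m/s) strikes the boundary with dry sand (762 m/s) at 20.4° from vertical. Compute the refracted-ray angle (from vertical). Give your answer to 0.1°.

6.9°

Snell's law: sin θ₂ = (V₂/V₁)·sin θ₁ = (762/2208)·sin 20.4° = 0.1203.
θ₂ = sin⁻¹(0.1203) = 6.91° (from vertical).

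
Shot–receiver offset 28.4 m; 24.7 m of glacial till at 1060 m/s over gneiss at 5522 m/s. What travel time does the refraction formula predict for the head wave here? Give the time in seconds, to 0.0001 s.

0.0509 s

θ_c = arcsin(V₁/V₂) = arcsin(1060/5522) = 11.07°, cos θ_c = 0.9814.
Intercept time tᵢ = 2h cos θ_c / V₁ = 2·24.7·0.9814/1060 = 0.04574 s.
t = x/V₂ + tᵢ = 28.4/5522 + 0.04574 = 0.05088 s.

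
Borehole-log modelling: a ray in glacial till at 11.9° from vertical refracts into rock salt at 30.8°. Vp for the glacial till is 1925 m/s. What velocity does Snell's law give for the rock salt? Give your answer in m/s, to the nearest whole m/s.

sin 11.9° = 0.2062; sin 30.8° = 0.5120.
V₂ = V₁·(sin θ₂/sin θ₁) = 1925·(0.5120/0.2062) = 4780.13 m/s.

4780 m/s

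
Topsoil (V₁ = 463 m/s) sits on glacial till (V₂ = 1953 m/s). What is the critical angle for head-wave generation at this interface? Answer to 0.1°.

At critical incidence the refracted ray runs along the interface (θ₂ = 90°), so sin θ_c = V₁/V₂.
θ_c = arcsin(463/1953) = arcsin 0.2371 = 13.71°.

13.7°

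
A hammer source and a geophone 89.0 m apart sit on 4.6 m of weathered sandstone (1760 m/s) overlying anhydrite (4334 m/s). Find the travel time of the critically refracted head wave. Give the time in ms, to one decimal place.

t = x/V₂ + 2h·√(V₂²−V₁²)/(V₁V₂).
√(V₂²−V₁²) = √(4334²−1760²) = 3960.5 m/s; delay term = 2·4.6·3960.5/(1760·4334) = 0.00478 s.
t = 89.0/4334 + 0.00478 = 0.02531 s.

25.3 ms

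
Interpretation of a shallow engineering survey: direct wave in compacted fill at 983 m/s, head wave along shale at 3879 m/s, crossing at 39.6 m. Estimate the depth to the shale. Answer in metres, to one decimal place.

x_cross = 2h·√((V₂+V₁)/(V₂−V₁)) → h = x_cross / (2·√((V₂+V₁)/(V₂−V₁))).
√((V₂+V₁)/(V₂−V₁)) = √((3879+983)/(3879−983)) = 1.2957.
h = 39.6 / (2·1.2957) = 15.28 m.

15.3 m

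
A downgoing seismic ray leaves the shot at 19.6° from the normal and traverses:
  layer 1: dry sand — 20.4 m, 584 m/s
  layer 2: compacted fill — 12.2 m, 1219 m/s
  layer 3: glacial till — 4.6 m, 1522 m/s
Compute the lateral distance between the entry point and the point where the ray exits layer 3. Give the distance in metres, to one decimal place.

Ray parameter p = sin 19.6° / 584 m/s = 5.7440e-04 s/m.
Layer 1: θ = 19.60°; offset = 20.4·tan 19.60° = 7.264 m.
Layer 2: sin θ = p·1219 = 0.7002 → θ = 44.44°; offset = 12.2·tan 44.44° = 11.965 m.
Layer 3: sin θ = p·1522 = 0.8742 → θ = 60.96°; offset = 4.6·tan 60.96° = 8.283 m.
Σ offsets = 27.513 m.

27.5 m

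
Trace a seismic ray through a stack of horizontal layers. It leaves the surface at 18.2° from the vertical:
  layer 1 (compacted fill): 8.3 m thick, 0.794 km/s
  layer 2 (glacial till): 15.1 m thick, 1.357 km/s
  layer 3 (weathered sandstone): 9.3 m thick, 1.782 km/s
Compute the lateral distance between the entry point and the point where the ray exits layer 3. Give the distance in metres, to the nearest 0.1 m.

Apply Snell's law at each interface; in layer i the horizontal offset is hᵢ·tan θᵢ.
Layer 1: θ = 18.20°; offset = 8.3·tan 18.20° = 2.729 m.
Layer 2: sin θ = 1.357·sin 18.2°/0.794 = 0.5338, θ = 32.26°; offset = 15.1·tan 32.26° = 9.532 m.
Layer 3: sin θ = 1.782·sin 18.2°/0.794 = 0.7010, θ = 44.51°; offset = 9.3·tan 44.51° = 9.141 m.
Total horizontal offset = 21.402 m.

21.4 m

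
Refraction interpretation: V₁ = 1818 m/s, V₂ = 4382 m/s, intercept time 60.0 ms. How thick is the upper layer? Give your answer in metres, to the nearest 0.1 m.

59.9 m

h = tᵢ·V₁·V₂ / (2·√(V₂²−V₁²)).
√(V₂²−V₁²) = √(4382² − 1818²) = 3987.1 m/s.
h = 0.06 s × 1818 × 4382 / (2 × 3987.1) = 59.94 m.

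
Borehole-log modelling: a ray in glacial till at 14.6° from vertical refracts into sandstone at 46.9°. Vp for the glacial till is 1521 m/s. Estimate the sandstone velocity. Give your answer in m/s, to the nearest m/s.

4406 m/s

Snell's law: sin 14.6°/V₁ = sin 46.9°/V₂.
V₂ = V₁·sin 46.9°/sin 14.6° = 1521 × 2.8967 = 4405.84 m/s.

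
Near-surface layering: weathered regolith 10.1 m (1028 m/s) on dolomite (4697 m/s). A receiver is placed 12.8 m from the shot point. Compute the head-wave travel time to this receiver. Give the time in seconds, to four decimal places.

t = x/V₂ + 2h·√(V₂²−V₁²)/(V₁V₂).
√(V₂²−V₁²) = √(4697²−1028²) = 4583.1 m/s; delay term = 2·10.1·4583.1/(1028·4697) = 0.01917 s.
t = 12.8/4697 + 0.01917 = 0.02190 s.

0.0219 s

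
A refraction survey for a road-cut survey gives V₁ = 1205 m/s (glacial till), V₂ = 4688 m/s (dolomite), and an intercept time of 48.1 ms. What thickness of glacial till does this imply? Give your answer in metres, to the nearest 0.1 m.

30.0 m

h = tᵢ·V₁·V₂ / (2·√(V₂²−V₁²)).
√(V₂²−V₁²) = √(4688² − 1205²) = 4530.5 m/s.
h = 0.0481 s × 1205 × 4688 / (2 × 4530.5) = 29.99 m.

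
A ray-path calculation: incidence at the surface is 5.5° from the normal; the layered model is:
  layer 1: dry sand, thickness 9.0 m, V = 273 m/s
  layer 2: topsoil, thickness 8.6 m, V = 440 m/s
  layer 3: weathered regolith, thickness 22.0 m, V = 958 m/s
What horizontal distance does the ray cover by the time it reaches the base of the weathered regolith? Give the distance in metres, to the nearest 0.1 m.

10.1 m

Ray parameter p = sin 5.5° / 273 m/s = 3.5108e-04 s/m.
Layer 1: θ = 5.50°; offset = 9.0·tan 5.50° = 0.867 m.
Layer 2: sin θ = p·440 = 0.1545 → θ = 8.89°; offset = 8.6·tan 8.89° = 1.345 m.
Layer 3: sin θ = p·958 = 0.3363 → θ = 19.65°; offset = 22.0·tan 19.65° = 7.857 m.
Σ offsets = 10.068 m.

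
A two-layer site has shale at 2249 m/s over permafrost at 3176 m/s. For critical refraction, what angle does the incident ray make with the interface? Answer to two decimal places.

44.92°

Critical incidence: sin θ_c = V₁/V₂ = 2249/3176 = 0.7081.
θ_c = arcsin 0.7081 = 45.08°.
Measured from the interface: 90° − 45.08° = 44.92°.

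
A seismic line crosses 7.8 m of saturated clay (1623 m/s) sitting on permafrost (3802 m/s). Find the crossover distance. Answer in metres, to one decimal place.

24.6 m

θ_c = arcsin(1623/3802) = 25.27°, so cos θ_c = 0.9043 and tᵢ = 2h cos θ_c/V₁ = 0.0087 s.
At crossover x/V₁ = x/V₂ + tᵢ ⇒ x = tᵢ/(1/V₁ − 1/V₂) = 0.00869/(6.1614e-04 − 2.6302e-04) = 24.61 m.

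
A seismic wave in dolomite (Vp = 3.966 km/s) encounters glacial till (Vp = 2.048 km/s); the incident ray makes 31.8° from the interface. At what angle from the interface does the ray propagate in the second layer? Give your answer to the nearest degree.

Convert to the normal: θ₁ = 90° − 31.8° = 58.2°.
sin θ₁/V₁ = sin θ₂/V₂ ⇒ sin θ₂ = 2.048·sin 58.2°/3.966 = 2.048·0.8499/3.966 = 0.4389.
θ₂ = arcsin 0.4389 = 26.03° from the normal.
From the interface: 90° − 26.03° = 63.97°.

64°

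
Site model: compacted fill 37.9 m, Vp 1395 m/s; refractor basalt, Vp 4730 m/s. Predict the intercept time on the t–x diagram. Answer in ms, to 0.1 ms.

tᵢ = 2h·√(V₂²−V₁²)/(V₁V₂).
√(V₂²−V₁²) = √(4730²−1395²) = 4519.6 m/s.
tᵢ = 2·37.9·4519.6/(1395·4730) = 0.05192 s.

51.9 ms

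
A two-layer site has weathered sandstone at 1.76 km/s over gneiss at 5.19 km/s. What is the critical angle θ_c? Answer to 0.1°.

Critical incidence: sin θ_c = V₁/V₂ = 1.76/5.19 = 0.3391.
θ_c = arcsin 0.3391 = 19.82°.

19.8°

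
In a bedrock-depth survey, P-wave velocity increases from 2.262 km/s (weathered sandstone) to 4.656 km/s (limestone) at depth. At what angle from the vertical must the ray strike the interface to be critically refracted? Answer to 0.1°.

29.1°

At critical incidence the refracted ray runs along the interface (θ₂ = 90°), so sin θ_c = V₁/V₂.
θ_c = arcsin(2.262/4.656) = arcsin 0.4858 = 29.07°.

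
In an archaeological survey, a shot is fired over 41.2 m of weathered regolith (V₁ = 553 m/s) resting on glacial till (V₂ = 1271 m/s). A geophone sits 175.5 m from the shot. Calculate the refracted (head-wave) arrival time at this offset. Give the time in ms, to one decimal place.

θ_c = arcsin(V₁/V₂) = arcsin(553/1271) = 25.79°, cos θ_c = 0.9004.
Intercept time tᵢ = 2h cos θ_c / V₁ = 2·41.2·0.9004/553 = 0.13416 s.
t = x/V₂ + tᵢ = 175.5/1271 + 0.13416 = 0.27224 s.

272.2 ms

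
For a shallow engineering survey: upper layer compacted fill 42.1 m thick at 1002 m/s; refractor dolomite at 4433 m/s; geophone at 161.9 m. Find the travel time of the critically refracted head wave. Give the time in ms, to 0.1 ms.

θ_c = arcsin(V₁/V₂) = arcsin(1002/4433) = 13.06°, cos θ_c = 0.9741.
Intercept time tᵢ = 2h cos θ_c / V₁ = 2·42.1·0.9741/1002 = 0.08186 s.
t = x/V₂ + tᵢ = 161.9/4433 + 0.08186 = 0.11838 s.

118.4 ms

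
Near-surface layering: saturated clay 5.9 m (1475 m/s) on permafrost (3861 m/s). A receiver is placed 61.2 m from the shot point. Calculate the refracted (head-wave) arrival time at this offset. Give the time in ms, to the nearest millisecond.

23 ms

θ_c = arcsin(V₁/V₂) = arcsin(1475/3861) = 22.46°, cos θ_c = 0.9242.
Intercept time tᵢ = 2h cos θ_c / V₁ = 2·5.9·0.9242/1475 = 0.00739 s.
t = x/V₂ + tᵢ = 61.2/3861 + 0.00739 = 0.02324 s.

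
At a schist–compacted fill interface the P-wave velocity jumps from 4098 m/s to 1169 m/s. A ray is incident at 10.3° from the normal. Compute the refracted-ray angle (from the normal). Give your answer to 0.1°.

2.9°

sin θ₁/V₁ = sin θ₂/V₂ ⇒ sin θ₂ = 1169·sin 10.3°/4098 = 1169·0.1788/4098 = 0.0510.
θ₂ = arcsin 0.0510 = 2.92° from the normal.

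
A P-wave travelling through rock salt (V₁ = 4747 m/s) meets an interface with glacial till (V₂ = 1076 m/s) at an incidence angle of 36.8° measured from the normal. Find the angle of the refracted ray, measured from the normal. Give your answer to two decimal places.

sin θ₁/V₁ = sin θ₂/V₂ ⇒ sin θ₂ = 1076·sin 36.8°/4747 = 1076·0.5990/4747 = 0.1358.
θ₂ = arcsin 0.1358 = 7.80° from the normal.

7.80°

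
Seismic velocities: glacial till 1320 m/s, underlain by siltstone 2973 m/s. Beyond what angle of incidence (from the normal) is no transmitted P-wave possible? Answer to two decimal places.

26.36°

At critical incidence the refracted ray runs along the interface (θ₂ = 90°), so sin θ_c = V₁/V₂.
θ_c = arcsin(1320/2973) = arcsin 0.4440 = 26.36°.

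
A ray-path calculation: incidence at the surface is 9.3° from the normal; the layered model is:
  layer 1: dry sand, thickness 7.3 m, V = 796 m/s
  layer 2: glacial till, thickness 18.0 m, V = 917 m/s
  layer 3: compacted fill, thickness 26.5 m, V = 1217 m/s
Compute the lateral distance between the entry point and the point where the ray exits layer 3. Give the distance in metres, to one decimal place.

11.4 m

Ray parameter p = sin 9.3° / 796 m/s = 2.0302e-04 s/m.
Layer 1: θ = 9.30°; offset = 7.3·tan 9.30° = 1.195 m.
Layer 2: sin θ = p·917 = 0.1862 → θ = 10.73°; offset = 18.0·tan 10.73° = 3.411 m.
Layer 3: sin θ = p·1217 = 0.2471 → θ = 14.30°; offset = 26.5·tan 14.30° = 6.757 m.
Total horizontal offset = 11.363 m.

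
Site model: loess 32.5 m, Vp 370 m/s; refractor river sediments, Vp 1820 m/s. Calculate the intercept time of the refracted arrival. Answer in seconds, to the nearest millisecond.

θ_c = arcsin(V₁/V₂) = arcsin(370/1820) = 11.73°; cos θ_c = 0.9791.
tᵢ = 2h·cos θ_c / V₁ = 2·32.5·0.9791 / 370 = 0.17201 s.

0.172 s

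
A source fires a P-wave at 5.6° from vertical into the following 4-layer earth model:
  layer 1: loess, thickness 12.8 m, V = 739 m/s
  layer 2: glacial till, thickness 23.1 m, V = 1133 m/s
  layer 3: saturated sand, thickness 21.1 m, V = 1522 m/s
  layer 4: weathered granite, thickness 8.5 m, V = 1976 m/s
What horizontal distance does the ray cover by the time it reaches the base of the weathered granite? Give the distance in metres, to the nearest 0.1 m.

11.4 m

Apply Snell's law at each interface; in layer i the horizontal offset is hᵢ·tan θᵢ.
Layer 1: θ = 5.60°; offset = 12.8·tan 5.60° = 1.255 m.
Layer 2: sin θ = 1133·sin 5.6°/739 = 0.1496, θ = 8.60°; offset = 23.1·tan 8.60° = 3.495 m.
Layer 3: sin θ = 1522·sin 5.6°/739 = 0.2010, θ = 11.59°; offset = 21.1·tan 11.59° = 4.329 m.
Layer 4: sin θ = 1976·sin 5.6°/739 = 0.2609, θ = 15.12°; offset = 8.5·tan 15.12° = 2.297 m.
Σ offsets = 11.377 m.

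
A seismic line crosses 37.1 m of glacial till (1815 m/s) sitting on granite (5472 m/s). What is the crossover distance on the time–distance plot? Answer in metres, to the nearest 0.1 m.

θ_c = arcsin(1815/5472) = 19.37°, so cos θ_c = 0.9434 and tᵢ = 2h cos θ_c/V₁ = 0.0386 s.
At crossover x/V₁ = x/V₂ + tᵢ ⇒ x = tᵢ/(1/V₁ − 1/V₂) = 0.03857/(5.5096e-04 − 1.8275e-04) = 104.74 m.

104.7 m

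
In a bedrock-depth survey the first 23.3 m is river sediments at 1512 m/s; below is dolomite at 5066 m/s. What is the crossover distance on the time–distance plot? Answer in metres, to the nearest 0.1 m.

x_cross = 2h·√((V₂+V₁)/(V₂−V₁)).
(V₂+V₁)/(V₂−V₁) = (5066+1512)/(5066−1512) = 1.8509; √ = 1.3605.
x_cross = 2·23.3·1.3605 = 63.40 m.

63.4 m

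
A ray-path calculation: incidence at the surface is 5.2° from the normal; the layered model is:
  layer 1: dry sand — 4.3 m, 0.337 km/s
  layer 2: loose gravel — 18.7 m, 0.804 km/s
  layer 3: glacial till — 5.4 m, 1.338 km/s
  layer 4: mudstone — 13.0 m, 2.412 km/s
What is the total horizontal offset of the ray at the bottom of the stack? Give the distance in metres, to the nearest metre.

18 m

p = sin θ₁/V₁ = sin 5.2°/0.337 = 2.6894e-01 s/km is conserved through the stack.
Layer 1: θ = 5.20°; offset = 4.3·tan 5.20° = 0.391 m.
Layer 2: sin θ = p·0.804 = 0.2162 → θ = 12.49°; offset = 18.7·tan 12.49° = 4.141 m.
Layer 3: sin θ = p·1.338 = 0.3598 → θ = 21.09°; offset = 5.4·tan 21.09° = 2.083 m.
Layer 4: sin θ = p·2.412 = 0.6487 → θ = 40.44°; offset = 13.0·tan 40.44° = 11.080 m.
Total horizontal offset = 17.696 m.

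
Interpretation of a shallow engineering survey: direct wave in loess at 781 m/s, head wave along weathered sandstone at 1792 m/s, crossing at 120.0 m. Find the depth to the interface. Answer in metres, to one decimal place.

37.6 m

x_cross = 2h·√((V₂+V₁)/(V₂−V₁)) → h = x_cross / (2·√((V₂+V₁)/(V₂−V₁))).
√((V₂+V₁)/(V₂−V₁)) = √((1792+781)/(1792−781)) = 1.5953.
h = 120.0 / (2·1.5953) = 37.61 m.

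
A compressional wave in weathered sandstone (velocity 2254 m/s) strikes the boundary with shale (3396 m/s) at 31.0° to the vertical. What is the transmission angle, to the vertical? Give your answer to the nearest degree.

51°

Snell's law: sin θ₂ = (V₂/V₁)·sin θ₁ = (3396/2254)·sin 31.0° = 0.7760.
θ₂ = sin⁻¹(0.7760) = 50.89° (from vertical).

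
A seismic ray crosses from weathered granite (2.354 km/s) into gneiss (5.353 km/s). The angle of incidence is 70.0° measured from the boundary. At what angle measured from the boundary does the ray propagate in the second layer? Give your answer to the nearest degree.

39°

Angle from the normal: 90° − 70.0° = 20.0°.
sin θ₁/V₁ = sin θ₂/V₂ ⇒ sin θ₂ = 5.353·sin 20.0°/2.354 = 5.353·0.3420/2.354 = 0.7778.
θ₂ = arcsin 0.7778 = 51.06° from the normal.
From the interface: 90° − 51.06° = 38.94°.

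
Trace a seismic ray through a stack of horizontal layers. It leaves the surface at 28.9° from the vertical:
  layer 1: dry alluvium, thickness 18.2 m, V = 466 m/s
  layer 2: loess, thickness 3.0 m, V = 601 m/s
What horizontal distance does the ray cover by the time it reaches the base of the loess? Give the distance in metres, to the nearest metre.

12 m

Apply Snell's law at each interface; in layer i the horizontal offset is hᵢ·tan θᵢ.
Layer 1: θ = 28.90°; offset = 18.2·tan 28.90° = 10.047 m.
Layer 2: sin θ = 601·sin 28.9°/466 = 0.6233, θ = 38.56°; offset = 3.0·tan 38.56° = 2.391 m.
Total horizontal offset = 12.438 m.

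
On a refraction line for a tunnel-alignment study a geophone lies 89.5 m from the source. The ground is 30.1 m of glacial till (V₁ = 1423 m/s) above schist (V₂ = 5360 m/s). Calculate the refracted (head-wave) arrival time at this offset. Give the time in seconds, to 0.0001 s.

0.0575 s

t = x/V₂ + 2h·√(V₂²−V₁²)/(V₁V₂).
√(V₂²−V₁²) = √(5360²−1423²) = 5167.7 m/s; delay term = 2·30.1·5167.7/(1423·5360) = 0.04079 s.
t = 89.5/5360 + 0.04079 = 0.05748 s.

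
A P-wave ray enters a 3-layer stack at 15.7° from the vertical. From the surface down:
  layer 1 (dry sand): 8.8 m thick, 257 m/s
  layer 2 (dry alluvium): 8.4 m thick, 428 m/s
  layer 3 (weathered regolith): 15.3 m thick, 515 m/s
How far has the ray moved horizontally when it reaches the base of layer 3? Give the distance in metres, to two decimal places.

Ray parameter p = sin 15.7° / 257 m/s = 1.0529e-03 s/m.
Layer 1: θ = 15.70°; offset = 8.8·tan 15.70° = 2.4736 m.
Layer 2: sin θ = p·428 = 0.4506 → θ = 26.79°; offset = 8.4·tan 26.79° = 4.2405 m.
Layer 3: sin θ = p·515 = 0.5423 → θ = 32.84°; offset = 15.3·tan 32.84° = 9.8742 m.
Σ offsets = 16.5883 m.

16.59 m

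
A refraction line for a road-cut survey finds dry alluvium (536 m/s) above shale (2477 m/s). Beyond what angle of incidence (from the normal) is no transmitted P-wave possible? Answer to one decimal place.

Critical incidence: sin θ_c = V₁/V₂ = 536/2477 = 0.2164.
θ_c = arcsin 0.2164 = 12.50°.

12.5°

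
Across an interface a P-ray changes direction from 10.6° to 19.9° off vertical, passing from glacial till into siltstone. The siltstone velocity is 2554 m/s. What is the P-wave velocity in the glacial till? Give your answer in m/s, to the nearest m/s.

1380 m/s

Snell's law: sin 10.6°/V₁ = sin 19.9°/V₂.
V₁ = V₂·sin 10.6°/sin 19.9° = 2554 × 0.5404 = 1380.26 m/s.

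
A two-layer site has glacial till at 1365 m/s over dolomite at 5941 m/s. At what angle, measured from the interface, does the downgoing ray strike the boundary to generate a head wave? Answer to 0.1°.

At critical incidence the refracted ray runs along the interface (θ₂ = 90°), so sin θ_c = V₁/V₂.
θ_c = arcsin(1365/5941) = arcsin 0.2298 = 13.28°.
Measured from the interface: 90° − 13.28° = 76.72°.

76.7°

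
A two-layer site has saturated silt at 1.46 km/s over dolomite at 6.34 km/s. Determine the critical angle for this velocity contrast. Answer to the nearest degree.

13°

Critical incidence: sin θ_c = V₁/V₂ = 1.46/6.34 = 0.2303.
θ_c = arcsin 0.2303 = 13.31°.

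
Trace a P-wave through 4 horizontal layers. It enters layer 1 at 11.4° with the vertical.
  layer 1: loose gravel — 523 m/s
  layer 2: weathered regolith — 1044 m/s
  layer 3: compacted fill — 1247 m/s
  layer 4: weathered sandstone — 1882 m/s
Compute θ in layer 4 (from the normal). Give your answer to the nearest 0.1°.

45.3°

Snell's law across each interface conserves sin θ / V, so sin θ_4 = V_4·sin θ₁/V₁.
sin θ_4 = 1882 × sin 11.4° / 523 = 0.7113.
θ_4 = arcsin 0.7113 = 45.34°.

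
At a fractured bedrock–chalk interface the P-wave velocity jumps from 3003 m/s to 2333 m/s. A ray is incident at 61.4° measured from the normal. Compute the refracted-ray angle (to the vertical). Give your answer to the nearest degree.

sin θ₁/V₁ = sin θ₂/V₂ ⇒ sin θ₂ = 2333·sin 61.4°/3003 = 2333·0.8780/3003 = 0.6821.
θ₂ = sin⁻¹(0.6821) = 43.01° (from vertical).

43°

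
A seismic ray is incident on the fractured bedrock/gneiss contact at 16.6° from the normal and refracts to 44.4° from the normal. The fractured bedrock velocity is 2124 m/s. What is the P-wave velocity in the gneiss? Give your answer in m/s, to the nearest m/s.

sin 16.6° = 0.2857; sin 44.4° = 0.6997.
V₂ = V₁·(sin θ₂/sin θ₁) = 2124·(0.6997/0.2857) = 5201.77 m/s.

5202 m/s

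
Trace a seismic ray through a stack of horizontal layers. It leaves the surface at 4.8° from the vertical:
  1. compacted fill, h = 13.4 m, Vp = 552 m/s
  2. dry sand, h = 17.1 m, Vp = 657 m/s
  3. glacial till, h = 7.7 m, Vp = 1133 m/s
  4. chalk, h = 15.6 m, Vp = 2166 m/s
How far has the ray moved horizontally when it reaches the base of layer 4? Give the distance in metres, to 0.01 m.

9.60 m

Apply Snell's law at each interface; in layer i the horizontal offset is hᵢ·tan θᵢ.
Layer 1: θ = 4.80°; offset = 13.4·tan 4.80° = 1.1252 m.
Layer 2: sin θ = 657·sin 4.8°/552 = 0.0996, θ = 5.72°; offset = 17.1·tan 5.72° = 1.7116 m.
Layer 3: sin θ = 1133·sin 4.8°/552 = 0.1718, θ = 9.89°; offset = 7.7·tan 9.89° = 1.3424 m.
Layer 4: sin θ = 2166·sin 4.8°/552 = 0.3283, θ = 19.17°; offset = 15.6·tan 19.17° = 5.4228 m.
Summing the layer offsets gives 9.6021 m.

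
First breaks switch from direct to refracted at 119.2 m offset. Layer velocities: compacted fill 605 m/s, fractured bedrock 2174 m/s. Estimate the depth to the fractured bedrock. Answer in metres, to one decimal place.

44.8 m

x_cross = 2h·√((V₂+V₁)/(V₂−V₁)) → h = x_cross / (2·√((V₂+V₁)/(V₂−V₁))).
√((V₂+V₁)/(V₂−V₁)) = √((2174+605)/(2174−605)) = 1.3309.
h = 119.2 / (2·1.3309) = 44.78 m.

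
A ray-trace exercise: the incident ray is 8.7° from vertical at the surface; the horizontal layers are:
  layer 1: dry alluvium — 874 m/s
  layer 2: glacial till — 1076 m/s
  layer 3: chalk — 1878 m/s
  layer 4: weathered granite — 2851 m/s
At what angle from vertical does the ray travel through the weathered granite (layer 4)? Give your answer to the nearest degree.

Ray parameter p = sin 8.7° / 874 = 1.7307e-04 s/m.
sin θ_4 = p·V_4 = 1.7307e-04 × 2851 = 0.4934.
θ_4 = arcsin 0.4934 = 29.57°.

30°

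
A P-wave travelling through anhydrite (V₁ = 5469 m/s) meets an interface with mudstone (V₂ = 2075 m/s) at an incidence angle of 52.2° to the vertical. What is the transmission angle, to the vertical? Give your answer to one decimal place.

Snell's law: sin θ₂ = (V₂/V₁)·sin θ₁ = (2075/5469)·sin 52.2° = 0.2998.
θ₂ = arcsin 0.2998 = 17.45° from the normal.

17.4°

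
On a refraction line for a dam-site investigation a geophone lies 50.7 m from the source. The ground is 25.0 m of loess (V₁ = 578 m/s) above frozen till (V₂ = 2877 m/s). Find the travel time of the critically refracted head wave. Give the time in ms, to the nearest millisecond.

θ_c = arcsin(V₁/V₂) = arcsin(578/2877) = 11.59°, cos θ_c = 0.9796.
Intercept time tᵢ = 2h cos θ_c / V₁ = 2·25.0·0.9796/578 = 0.08474 s.
t = x/V₂ + tᵢ = 50.7/2877 + 0.08474 = 0.10236 s.

102 ms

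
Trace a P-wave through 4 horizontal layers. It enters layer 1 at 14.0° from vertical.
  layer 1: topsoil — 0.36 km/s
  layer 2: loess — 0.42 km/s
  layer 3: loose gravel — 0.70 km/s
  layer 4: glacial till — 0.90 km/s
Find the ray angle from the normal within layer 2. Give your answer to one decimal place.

16.4°

Ray parameter p = sin 14.0° / 0.36 = 6.7201e-01 s/km.
sin θ_2 = p·V_2 = 6.7201e-01 × 0.42 = 0.2822.
θ_2 = 16.39° from the vertical.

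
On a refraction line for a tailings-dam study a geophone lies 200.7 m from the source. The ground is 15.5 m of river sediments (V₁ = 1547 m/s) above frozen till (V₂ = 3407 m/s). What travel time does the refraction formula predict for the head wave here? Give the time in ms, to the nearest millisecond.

77 ms

t = x/V₂ + 2h·√(V₂²−V₁²)/(V₁V₂).
√(V₂²−V₁²) = √(3407²−1547²) = 3035.5 m/s; delay term = 2·15.5·3035.5/(1547·3407) = 0.01785 s.
t = 200.7/3407 + 0.01785 = 0.07676 s.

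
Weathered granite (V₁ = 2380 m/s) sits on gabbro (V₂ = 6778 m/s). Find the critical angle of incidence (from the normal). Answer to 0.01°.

Critical incidence: sin θ_c = V₁/V₂ = 2380/6778 = 0.3511.
θ_c = arcsin 0.3511 = 20.56°.

20.56°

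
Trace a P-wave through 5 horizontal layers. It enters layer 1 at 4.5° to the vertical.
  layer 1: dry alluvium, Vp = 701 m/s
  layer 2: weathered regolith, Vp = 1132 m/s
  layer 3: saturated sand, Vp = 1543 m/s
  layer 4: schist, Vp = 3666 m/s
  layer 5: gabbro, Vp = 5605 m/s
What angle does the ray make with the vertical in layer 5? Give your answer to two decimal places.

38.85°

Ray parameter p = sin 4.5° / 701 = 1.1192e-04 s/m.
sin θ_5 = p·V_5 = 1.1192e-04 × 5605 = 0.6273.
θ_5 = arcsin 0.6273 = 38.85°.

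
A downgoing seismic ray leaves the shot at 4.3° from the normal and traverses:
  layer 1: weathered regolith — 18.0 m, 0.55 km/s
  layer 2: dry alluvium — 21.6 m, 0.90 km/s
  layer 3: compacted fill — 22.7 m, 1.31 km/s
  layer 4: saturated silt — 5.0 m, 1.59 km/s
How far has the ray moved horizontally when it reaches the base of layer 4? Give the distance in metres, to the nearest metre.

9 m

Ray parameter p = sin 4.3° / 0.55 km/s = 1.3632e-01 s/km.
Layer 1: θ = 4.30°; offset = 18.0·tan 4.30° = 1.353 m.
Layer 2: sin θ = p·0.90 = 0.1227 → θ = 7.05°; offset = 21.6·tan 7.05° = 2.670 m.
Layer 3: sin θ = p·1.31 = 0.1786 → θ = 10.29°; offset = 22.7·tan 10.29° = 4.120 m.
Layer 4: sin θ = p·1.59 = 0.2168 → θ = 12.52°; offset = 5.0·tan 12.52° = 1.110 m.
Summing the layer offsets gives 9.254 m.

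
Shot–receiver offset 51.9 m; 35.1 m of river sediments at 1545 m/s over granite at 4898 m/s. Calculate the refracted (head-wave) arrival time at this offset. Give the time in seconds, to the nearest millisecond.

0.054 s

θ_c = arcsin(V₁/V₂) = arcsin(1545/4898) = 18.39°, cos θ_c = 0.9489.
Intercept time tᵢ = 2h cos θ_c / V₁ = 2·35.1·0.9489/1545 = 0.04312 s.
t = x/V₂ + tᵢ = 51.9/4898 + 0.04312 = 0.05371 s.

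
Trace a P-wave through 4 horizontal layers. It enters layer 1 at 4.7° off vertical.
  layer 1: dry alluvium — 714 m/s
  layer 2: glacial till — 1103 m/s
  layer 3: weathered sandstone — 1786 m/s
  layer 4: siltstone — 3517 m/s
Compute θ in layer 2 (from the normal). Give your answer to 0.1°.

Ray parameter p = sin 4.7° / 714 = 1.1476e-04 s/m.
sin θ_2 = p·V_2 = 1.1476e-04 × 1103 = 0.1266.
θ_2 = 7.27° from the vertical.

7.3°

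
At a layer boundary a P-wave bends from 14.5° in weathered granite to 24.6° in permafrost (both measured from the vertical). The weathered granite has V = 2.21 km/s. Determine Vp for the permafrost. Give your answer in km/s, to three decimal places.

sin 14.5° = 0.2504; sin 24.6° = 0.4163.
V₂ = V₁·(sin θ₂/sin θ₁) = 2.21·(0.4163/0.2504) = 3.674 km/s.

3.674 km/s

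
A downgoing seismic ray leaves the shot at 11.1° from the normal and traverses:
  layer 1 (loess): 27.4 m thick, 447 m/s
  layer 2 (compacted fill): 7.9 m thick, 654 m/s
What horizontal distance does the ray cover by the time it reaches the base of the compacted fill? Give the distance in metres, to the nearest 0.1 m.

Apply Snell's law at each interface; in layer i the horizontal offset is hᵢ·tan θᵢ.
Layer 1: θ = 11.10°; offset = 27.4·tan 11.10° = 5.376 m.
Layer 2: sin θ = 654·sin 11.1°/447 = 0.2817, θ = 16.36°; offset = 7.9·tan 16.36° = 2.319 m.
Summing the layer offsets gives 7.695 m.

7.7 m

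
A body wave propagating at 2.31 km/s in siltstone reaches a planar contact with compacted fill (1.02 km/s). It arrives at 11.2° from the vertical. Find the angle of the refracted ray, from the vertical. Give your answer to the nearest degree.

sin θ₁/V₁ = sin θ₂/V₂ ⇒ sin θ₂ = 1.02·sin 11.2°/2.31 = 1.02·0.1942/2.31 = 0.0858.
θ₂ = arcsin 0.0858 = 4.92° from the normal.

5°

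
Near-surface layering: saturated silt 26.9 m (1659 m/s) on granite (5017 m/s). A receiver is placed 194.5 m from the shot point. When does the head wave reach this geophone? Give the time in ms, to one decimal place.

69.4 ms

θ_c = arcsin(V₁/V₂) = arcsin(1659/5017) = 19.31°, cos θ_c = 0.9437.
Intercept time tᵢ = 2h cos θ_c / V₁ = 2·26.9·0.9437/1659 = 0.03060 s.
t = x/V₂ + tᵢ = 194.5/5017 + 0.03060 = 0.06937 s.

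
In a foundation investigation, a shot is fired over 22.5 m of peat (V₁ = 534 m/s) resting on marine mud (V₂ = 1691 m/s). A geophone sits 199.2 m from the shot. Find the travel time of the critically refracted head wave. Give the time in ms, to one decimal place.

t = x/V₂ + 2h·√(V₂²−V₁²)/(V₁V₂).
√(V₂²−V₁²) = √(1691²−534²) = 1604.5 m/s; delay term = 2·22.5·1604.5/(534·1691) = 0.07996 s.
t = 199.2/1691 + 0.07996 = 0.19776 s.

197.8 ms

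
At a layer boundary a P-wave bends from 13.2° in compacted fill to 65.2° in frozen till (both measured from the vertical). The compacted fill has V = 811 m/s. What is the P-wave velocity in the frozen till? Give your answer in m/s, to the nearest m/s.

Snell's law: sin 13.2°/V₁ = sin 65.2°/V₂.
V₂ = V₁·sin 65.2°/sin 13.2° = 811 × 3.9754 = 3224.02 m/s.

3224 m/s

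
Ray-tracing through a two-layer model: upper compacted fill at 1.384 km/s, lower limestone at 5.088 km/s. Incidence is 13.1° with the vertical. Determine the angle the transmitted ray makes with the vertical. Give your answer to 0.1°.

56.4°

Snell's law: sin θ₂ = (V₂/V₁)·sin θ₁ = (5.088/1.384)·sin 13.1° = 0.8332.
θ₂ = arcsin 0.8332 = 56.43° from the normal.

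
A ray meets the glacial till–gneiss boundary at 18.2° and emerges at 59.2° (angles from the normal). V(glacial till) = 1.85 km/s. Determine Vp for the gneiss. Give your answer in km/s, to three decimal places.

5.088 km/s

Snell's law: sin 18.2°/V₁ = sin 59.2°/V₂.
V₂ = V₁·sin 59.2°/sin 18.2° = 1.85 × 2.7501 = 5.088 km/s.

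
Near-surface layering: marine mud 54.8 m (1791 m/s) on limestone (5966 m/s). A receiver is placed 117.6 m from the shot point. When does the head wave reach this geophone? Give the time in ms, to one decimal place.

θ_c = arcsin(V₁/V₂) = arcsin(1791/5966) = 17.47°, cos θ_c = 0.9539.
Intercept time tᵢ = 2h cos θ_c / V₁ = 2·54.8·0.9539/1791 = 0.05837 s.
t = x/V₂ + tᵢ = 117.6/5966 + 0.05837 = 0.07808 s.

78.1 ms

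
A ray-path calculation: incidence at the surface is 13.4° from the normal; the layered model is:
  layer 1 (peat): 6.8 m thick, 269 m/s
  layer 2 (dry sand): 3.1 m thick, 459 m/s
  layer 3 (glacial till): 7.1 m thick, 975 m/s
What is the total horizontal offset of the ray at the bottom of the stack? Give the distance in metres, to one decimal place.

p = sin θ₁/V₁ = sin 13.4°/269 = 8.6152e-04 s/m is conserved through the stack.
Layer 1: θ = 13.40°; offset = 6.8·tan 13.40° = 1.620 m.
Layer 2: sin θ = p·459 = 0.3954 → θ = 23.29°; offset = 3.1·tan 23.29° = 1.335 m.
Layer 3: sin θ = p·975 = 0.8400 → θ = 57.14°; offset = 7.1·tan 57.14° = 10.991 m.
Summing the layer offsets gives 13.945 m.

13.9 m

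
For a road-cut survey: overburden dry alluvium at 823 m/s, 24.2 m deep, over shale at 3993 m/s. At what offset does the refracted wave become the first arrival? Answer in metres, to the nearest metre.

60 m

x_cross = 2h·√((V₂+V₁)/(V₂−V₁)).
(V₂+V₁)/(V₂−V₁) = (3993+823)/(3993−823) = 1.5192; √ = 1.2326.
x_cross = 2·24.2·1.2326 = 59.66 m.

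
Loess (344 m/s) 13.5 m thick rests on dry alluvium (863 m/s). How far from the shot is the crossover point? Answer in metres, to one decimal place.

41.2 m

x_cross = 2h·√((V₂+V₁)/(V₂−V₁)).
(V₂+V₁)/(V₂−V₁) = (863+344)/(863−344) = 2.3256; √ = 1.5250.
x_cross = 2·13.5·1.5250 = 41.18 m.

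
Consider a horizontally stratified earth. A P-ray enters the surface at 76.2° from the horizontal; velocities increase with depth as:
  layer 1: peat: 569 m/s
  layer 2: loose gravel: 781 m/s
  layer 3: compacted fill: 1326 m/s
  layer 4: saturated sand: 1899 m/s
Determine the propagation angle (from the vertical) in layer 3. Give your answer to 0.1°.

From the normal: θ₁ = 90° − 76.2° = 13.8°.
Ray parameter p = sin 13.8° / 569 = 4.1922e-04 s/m.
sin θ_3 = p·V_3 = 4.1922e-04 × 1326 = 0.5559.
θ_3 = arcsin 0.5559 = 33.77°.

33.8°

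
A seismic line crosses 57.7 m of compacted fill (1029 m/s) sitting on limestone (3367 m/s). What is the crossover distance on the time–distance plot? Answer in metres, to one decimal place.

158.2 m

θ_c = arcsin(1029/3367) = 17.80°, so cos θ_c = 0.9522 and tᵢ = 2h cos θ_c/V₁ = 0.1068 s.
At crossover x/V₁ = x/V₂ + tᵢ ⇒ x = tᵢ/(1/V₁ − 1/V₂) = 0.10678/(9.7182e-04 − 2.9700e-04) = 158.24 m.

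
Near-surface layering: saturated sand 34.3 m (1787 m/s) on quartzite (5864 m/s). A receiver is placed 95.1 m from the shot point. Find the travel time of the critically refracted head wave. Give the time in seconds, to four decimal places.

θ_c = arcsin(V₁/V₂) = arcsin(1787/5864) = 17.74°, cos θ_c = 0.9524.
Intercept time tᵢ = 2h cos θ_c / V₁ = 2·34.3·0.9524/1787 = 0.03656 s.
t = x/V₂ + tᵢ = 95.1/5864 + 0.03656 = 0.05278 s.

0.0528 s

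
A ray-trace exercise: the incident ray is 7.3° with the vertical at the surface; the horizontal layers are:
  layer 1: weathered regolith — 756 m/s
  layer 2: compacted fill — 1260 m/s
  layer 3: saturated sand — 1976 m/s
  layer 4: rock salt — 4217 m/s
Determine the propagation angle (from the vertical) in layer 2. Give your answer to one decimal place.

12.2°

Snell's law across each interface conserves sin θ / V, so sin θ_2 = V_2·sin θ₁/V₁.
sin θ_2 = 1260 × sin 7.3° / 756 = 0.2118.
θ_2 = 12.23° from the vertical.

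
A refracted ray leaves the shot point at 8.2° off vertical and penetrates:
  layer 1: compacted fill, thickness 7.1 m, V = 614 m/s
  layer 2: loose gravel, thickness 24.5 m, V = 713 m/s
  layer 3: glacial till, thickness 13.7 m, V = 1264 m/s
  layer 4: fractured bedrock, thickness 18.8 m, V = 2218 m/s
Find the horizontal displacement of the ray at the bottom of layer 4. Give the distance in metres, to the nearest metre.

Apply Snell's law at each interface; in layer i the horizontal offset is hᵢ·tan θᵢ.
Layer 1: θ = 8.20°; offset = 7.1·tan 8.20° = 1.023 m.
Layer 2: sin θ = 713·sin 8.2°/614 = 0.1656, θ = 9.53°; offset = 24.5·tan 9.53° = 4.115 m.
Layer 3: sin θ = 1264·sin 8.2°/614 = 0.2936, θ = 17.07°; offset = 13.7·tan 17.07° = 4.208 m.
Layer 4: sin θ = 2218·sin 8.2°/614 = 0.5152, θ = 31.01°; offset = 18.8·tan 31.01° = 11.302 m.
Σ offsets = 20.648 m.

21 m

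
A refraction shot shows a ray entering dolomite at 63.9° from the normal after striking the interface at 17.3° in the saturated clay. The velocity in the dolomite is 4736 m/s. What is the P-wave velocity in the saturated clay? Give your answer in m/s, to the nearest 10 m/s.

sin 17.3° = 0.2974; sin 63.9° = 0.8980.
V₁ = V₂·(sin θ₁/sin θ₂) = 4736·(0.2974/0.8980) = 1568.29 m/s.

1570 m/s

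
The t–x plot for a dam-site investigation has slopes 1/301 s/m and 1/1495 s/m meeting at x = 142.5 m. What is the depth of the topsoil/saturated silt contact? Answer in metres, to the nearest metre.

h = (x_cross/2)·√((V₂−V₁)/(V₂+V₁)).
(V₂−V₁)/(V₂+V₁) = (1495−301)/(1495+301) = 0.6648; √ = 0.8154.
h = (142.5/2)·0.8154 = 58.09 m.

58 m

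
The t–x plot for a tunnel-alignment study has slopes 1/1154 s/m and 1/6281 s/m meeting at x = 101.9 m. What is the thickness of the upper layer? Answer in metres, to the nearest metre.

x_cross = 2h·√((V₂+V₁)/(V₂−V₁)) → h = x_cross / (2·√((V₂+V₁)/(V₂−V₁))).
√((V₂+V₁)/(V₂−V₁)) = √((6281+1154)/(6281−1154)) = 1.2042.
h = 101.9 / (2·1.2042) = 42.31 m.

42 m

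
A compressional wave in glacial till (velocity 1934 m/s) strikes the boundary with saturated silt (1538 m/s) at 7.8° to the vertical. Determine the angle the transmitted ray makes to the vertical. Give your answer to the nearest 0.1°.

6.2°

Snell's law: sin θ₂ = (V₂/V₁)·sin θ₁ = (1538/1934)·sin 7.8° = 0.1079.
θ₂ = sin⁻¹(0.1079) = 6.20° (from vertical).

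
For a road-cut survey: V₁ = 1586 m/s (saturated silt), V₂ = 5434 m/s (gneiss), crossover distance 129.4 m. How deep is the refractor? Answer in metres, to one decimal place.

47.9 m

x_cross = 2h·√((V₂+V₁)/(V₂−V₁)) → h = x_cross / (2·√((V₂+V₁)/(V₂−V₁))).
√((V₂+V₁)/(V₂−V₁)) = √((5434+1586)/(5434−1586)) = 1.3507.
h = 129.4 / (2·1.3507) = 47.90 m.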